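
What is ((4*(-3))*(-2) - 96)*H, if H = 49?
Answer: -3528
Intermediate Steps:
((4*(-3))*(-2) - 96)*H = ((4*(-3))*(-2) - 96)*49 = (-12*(-2) - 96)*49 = (24 - 96)*49 = -72*49 = -3528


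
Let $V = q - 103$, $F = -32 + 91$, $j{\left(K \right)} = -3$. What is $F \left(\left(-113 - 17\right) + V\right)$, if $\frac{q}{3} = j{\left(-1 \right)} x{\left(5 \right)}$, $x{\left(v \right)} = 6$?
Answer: $-16933$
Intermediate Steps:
$F = 59$
$q = -54$ ($q = 3 \left(\left(-3\right) 6\right) = 3 \left(-18\right) = -54$)
$V = -157$ ($V = -54 - 103 = -157$)
$F \left(\left(-113 - 17\right) + V\right) = 59 \left(\left(-113 - 17\right) - 157\right) = 59 \left(-130 - 157\right) = 59 \left(-287\right) = -16933$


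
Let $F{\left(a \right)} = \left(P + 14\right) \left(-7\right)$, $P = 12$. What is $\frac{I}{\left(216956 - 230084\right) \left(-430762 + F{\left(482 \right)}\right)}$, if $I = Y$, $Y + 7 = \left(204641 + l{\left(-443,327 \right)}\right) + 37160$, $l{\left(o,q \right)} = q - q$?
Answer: $\frac{13433}{314301824} \approx 4.2739 \cdot 10^{-5}$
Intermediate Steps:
$l{\left(o,q \right)} = 0$
$F{\left(a \right)} = -182$ ($F{\left(a \right)} = \left(12 + 14\right) \left(-7\right) = 26 \left(-7\right) = -182$)
$Y = 241794$ ($Y = -7 + \left(\left(204641 + 0\right) + 37160\right) = -7 + \left(204641 + 37160\right) = -7 + 241801 = 241794$)
$I = 241794$
$\frac{I}{\left(216956 - 230084\right) \left(-430762 + F{\left(482 \right)}\right)} = \frac{241794}{\left(216956 - 230084\right) \left(-430762 - 182\right)} = \frac{241794}{\left(-13128\right) \left(-430944\right)} = \frac{241794}{5657432832} = 241794 \cdot \frac{1}{5657432832} = \frac{13433}{314301824}$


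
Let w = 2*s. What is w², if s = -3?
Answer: 36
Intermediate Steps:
w = -6 (w = 2*(-3) = -6)
w² = (-6)² = 36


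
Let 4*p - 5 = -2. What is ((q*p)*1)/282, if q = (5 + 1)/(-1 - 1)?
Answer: -3/376 ≈ -0.0079787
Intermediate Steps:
q = -3 (q = 6/(-2) = 6*(-½) = -3)
p = ¾ (p = 5/4 + (¼)*(-2) = 5/4 - ½ = ¾ ≈ 0.75000)
((q*p)*1)/282 = (-3*¾*1)/282 = (-9/4*1)/282 = (1/282)*(-9/4) = -3/376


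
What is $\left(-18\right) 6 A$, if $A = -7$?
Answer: $756$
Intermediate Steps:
$\left(-18\right) 6 A = \left(-18\right) 6 \left(-7\right) = \left(-108\right) \left(-7\right) = 756$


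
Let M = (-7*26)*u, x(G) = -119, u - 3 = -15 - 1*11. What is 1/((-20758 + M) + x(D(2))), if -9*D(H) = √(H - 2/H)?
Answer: -1/16691 ≈ -5.9913e-5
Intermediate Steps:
u = -23 (u = 3 + (-15 - 1*11) = 3 + (-15 - 11) = 3 - 26 = -23)
D(H) = -√(H - 2/H)/9
M = 4186 (M = -7*26*(-23) = -182*(-23) = 4186)
1/((-20758 + M) + x(D(2))) = 1/((-20758 + 4186) - 119) = 1/(-16572 - 119) = 1/(-16691) = -1/16691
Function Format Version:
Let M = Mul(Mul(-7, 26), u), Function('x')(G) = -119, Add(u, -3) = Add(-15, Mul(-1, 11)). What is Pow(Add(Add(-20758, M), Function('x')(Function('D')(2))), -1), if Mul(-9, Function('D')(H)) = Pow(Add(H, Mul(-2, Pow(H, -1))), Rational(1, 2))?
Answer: Rational(-1, 16691) ≈ -5.9913e-5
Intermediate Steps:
u = -23 (u = Add(3, Add(-15, Mul(-1, 11))) = Add(3, Add(-15, -11)) = Add(3, -26) = -23)
Function('D')(H) = Mul(Rational(-1, 9), Pow(Add(H, Mul(-2, Pow(H, -1))), Rational(1, 2)))
M = 4186 (M = Mul(Mul(-7, 26), -23) = Mul(-182, -23) = 4186)
Pow(Add(Add(-20758, M), Function('x')(Function('D')(2))), -1) = Pow(Add(Add(-20758, 4186), -119), -1) = Pow(Add(-16572, -119), -1) = Pow(-16691, -1) = Rational(-1, 16691)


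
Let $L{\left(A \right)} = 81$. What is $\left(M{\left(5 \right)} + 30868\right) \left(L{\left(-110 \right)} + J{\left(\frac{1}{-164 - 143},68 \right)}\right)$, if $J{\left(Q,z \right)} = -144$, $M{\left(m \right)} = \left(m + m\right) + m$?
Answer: $-1945629$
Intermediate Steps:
$M{\left(m \right)} = 3 m$ ($M{\left(m \right)} = 2 m + m = 3 m$)
$\left(M{\left(5 \right)} + 30868\right) \left(L{\left(-110 \right)} + J{\left(\frac{1}{-164 - 143},68 \right)}\right) = \left(3 \cdot 5 + 30868\right) \left(81 - 144\right) = \left(15 + 30868\right) \left(-63\right) = 30883 \left(-63\right) = -1945629$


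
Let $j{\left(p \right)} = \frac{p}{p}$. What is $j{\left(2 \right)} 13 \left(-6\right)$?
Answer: $-78$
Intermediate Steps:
$j{\left(p \right)} = 1$
$j{\left(2 \right)} 13 \left(-6\right) = 1 \cdot 13 \left(-6\right) = 13 \left(-6\right) = -78$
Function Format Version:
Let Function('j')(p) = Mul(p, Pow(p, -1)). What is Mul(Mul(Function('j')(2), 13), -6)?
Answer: -78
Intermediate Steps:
Function('j')(p) = 1
Mul(Mul(Function('j')(2), 13), -6) = Mul(Mul(1, 13), -6) = Mul(13, -6) = -78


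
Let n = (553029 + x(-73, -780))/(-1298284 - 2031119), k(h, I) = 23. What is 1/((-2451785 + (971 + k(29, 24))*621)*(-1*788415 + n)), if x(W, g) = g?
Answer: 781/1129604265891918 ≈ 6.9139e-13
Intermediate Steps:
n = -184083/1109801 (n = (553029 - 780)/(-1298284 - 2031119) = 552249/(-3329403) = 552249*(-1/3329403) = -184083/1109801 ≈ -0.16587)
1/((-2451785 + (971 + k(29, 24))*621)*(-1*788415 + n)) = 1/((-2451785 + (971 + 23)*621)*(-1*788415 - 184083/1109801)) = 1/((-2451785 + 994*621)*(-788415 - 184083/1109801)) = 1/((-2451785 + 617274)*(-874983939498/1109801)) = 1/(-1834511*(-874983939498/1109801)) = 1/(1129604265891918/781) = 781/1129604265891918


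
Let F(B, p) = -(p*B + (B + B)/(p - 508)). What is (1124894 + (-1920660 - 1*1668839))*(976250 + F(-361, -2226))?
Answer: -581723988680835/1367 ≈ -4.2555e+11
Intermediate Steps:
F(B, p) = -B*p - 2*B/(-508 + p) (F(B, p) = -(B*p + (2*B)/(-508 + p)) = -(B*p + 2*B/(-508 + p)) = -B*p - 2*B/(-508 + p))
(1124894 + (-1920660 - 1*1668839))*(976250 + F(-361, -2226)) = (1124894 + (-1920660 - 1*1668839))*(976250 - 361*(-2 - 1*(-2226)² + 508*(-2226))/(-508 - 2226)) = (1124894 + (-1920660 - 1668839))*(976250 - 361*(-2 - 1*4955076 - 1130808)/(-2734)) = (1124894 - 3589499)*(976250 - 361*(-1/2734)*(-2 - 4955076 - 1130808)) = -2464605*(976250 - 361*(-1/2734)*(-6085886)) = -2464605*(976250 - 1098502423/1367) = -2464605*236031327/1367 = -581723988680835/1367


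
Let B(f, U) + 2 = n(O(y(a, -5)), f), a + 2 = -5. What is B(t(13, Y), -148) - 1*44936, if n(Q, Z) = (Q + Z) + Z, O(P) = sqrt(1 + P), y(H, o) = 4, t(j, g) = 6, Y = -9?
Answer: -44926 + sqrt(5) ≈ -44924.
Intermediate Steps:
a = -7 (a = -2 - 5 = -7)
n(Q, Z) = Q + 2*Z
B(f, U) = -2 + sqrt(5) + 2*f (B(f, U) = -2 + (sqrt(1 + 4) + 2*f) = -2 + (sqrt(5) + 2*f) = -2 + sqrt(5) + 2*f)
B(t(13, Y), -148) - 1*44936 = (-2 + sqrt(5) + 2*6) - 1*44936 = (-2 + sqrt(5) + 12) - 44936 = (10 + sqrt(5)) - 44936 = -44926 + sqrt(5)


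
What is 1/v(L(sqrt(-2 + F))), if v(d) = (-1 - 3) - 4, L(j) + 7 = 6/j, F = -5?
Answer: -1/8 ≈ -0.12500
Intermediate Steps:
L(j) = -7 + 6/j
v(d) = -8 (v(d) = -4 - 4 = -8)
1/v(L(sqrt(-2 + F))) = 1/(-8) = -1/8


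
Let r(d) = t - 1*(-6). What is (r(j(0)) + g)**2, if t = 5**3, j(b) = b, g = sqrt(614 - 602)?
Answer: 17173 + 524*sqrt(3) ≈ 18081.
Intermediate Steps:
g = 2*sqrt(3) (g = sqrt(12) = 2*sqrt(3) ≈ 3.4641)
t = 125
r(d) = 131 (r(d) = 125 - 1*(-6) = 125 + 6 = 131)
(r(j(0)) + g)**2 = (131 + 2*sqrt(3))**2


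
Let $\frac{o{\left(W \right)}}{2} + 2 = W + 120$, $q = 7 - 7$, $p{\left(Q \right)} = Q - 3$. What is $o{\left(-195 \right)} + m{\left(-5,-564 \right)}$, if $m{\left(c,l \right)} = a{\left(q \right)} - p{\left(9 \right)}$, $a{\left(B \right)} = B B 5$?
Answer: $-160$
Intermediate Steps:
$p{\left(Q \right)} = -3 + Q$ ($p{\left(Q \right)} = Q - 3 = -3 + Q$)
$q = 0$
$a{\left(B \right)} = 5 B^{2}$ ($a{\left(B \right)} = B^{2} \cdot 5 = 5 B^{2}$)
$o{\left(W \right)} = 236 + 2 W$ ($o{\left(W \right)} = -4 + 2 \left(W + 120\right) = -4 + 2 \left(120 + W\right) = -4 + \left(240 + 2 W\right) = 236 + 2 W$)
$m{\left(c,l \right)} = -6$ ($m{\left(c,l \right)} = 5 \cdot 0^{2} - \left(-3 + 9\right) = 5 \cdot 0 - 6 = 0 - 6 = -6$)
$o{\left(-195 \right)} + m{\left(-5,-564 \right)} = \left(236 + 2 \left(-195\right)\right) - 6 = \left(236 - 390\right) - 6 = -154 - 6 = -160$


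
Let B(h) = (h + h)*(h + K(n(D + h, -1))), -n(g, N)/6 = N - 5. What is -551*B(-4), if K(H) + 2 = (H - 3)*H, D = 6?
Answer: 5210256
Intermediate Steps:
n(g, N) = 30 - 6*N (n(g, N) = -6*(N - 5) = -6*(-5 + N) = 30 - 6*N)
K(H) = -2 + H*(-3 + H) (K(H) = -2 + (H - 3)*H = -2 + (-3 + H)*H = -2 + H*(-3 + H))
B(h) = 2*h*(1186 + h) (B(h) = (h + h)*(h + (-2 + (30 - 6*(-1))² - 3*(30 - 6*(-1)))) = (2*h)*(h + (-2 + (30 + 6)² - 3*(30 + 6))) = (2*h)*(h + (-2 + 36² - 3*36)) = (2*h)*(h + (-2 + 1296 - 108)) = (2*h)*(h + 1186) = (2*h)*(1186 + h) = 2*h*(1186 + h))
-551*B(-4) = -1102*(-4)*(1186 - 4) = -1102*(-4)*1182 = -551*(-9456) = 5210256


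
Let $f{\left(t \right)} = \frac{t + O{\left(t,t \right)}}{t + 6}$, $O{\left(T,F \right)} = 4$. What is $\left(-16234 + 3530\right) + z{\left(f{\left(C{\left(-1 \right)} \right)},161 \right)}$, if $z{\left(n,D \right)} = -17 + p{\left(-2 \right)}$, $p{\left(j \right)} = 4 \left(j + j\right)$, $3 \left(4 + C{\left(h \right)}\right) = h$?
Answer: $-12737$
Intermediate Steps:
$C{\left(h \right)} = -4 + \frac{h}{3}$
$f{\left(t \right)} = \frac{4 + t}{6 + t}$ ($f{\left(t \right)} = \frac{t + 4}{t + 6} = \frac{4 + t}{6 + t}$)
$p{\left(j \right)} = 8 j$ ($p{\left(j \right)} = 4 \cdot 2 j = 8 j$)
$z{\left(n,D \right)} = -33$ ($z{\left(n,D \right)} = -17 + 8 \left(-2\right) = -17 - 16 = -33$)
$\left(-16234 + 3530\right) + z{\left(f{\left(C{\left(-1 \right)} \right)},161 \right)} = \left(-16234 + 3530\right) - 33 = -12704 - 33 = -12737$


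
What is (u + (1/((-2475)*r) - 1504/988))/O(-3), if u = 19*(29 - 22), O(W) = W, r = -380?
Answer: -1607512513/36679500 ≈ -43.826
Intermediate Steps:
u = 133 (u = 19*7 = 133)
(u + (1/((-2475)*r) - 1504/988))/O(-3) = (133 + (1/(-2475*(-380)) - 1504/988))/(-3) = (133 + (-1/2475*(-1/380) - 1504*1/988))*(-1/3) = (133 + (1/940500 - 376/247))*(-1/3) = (133 - 18611987/12226500)*(-1/3) = (1607512513/12226500)*(-1/3) = -1607512513/36679500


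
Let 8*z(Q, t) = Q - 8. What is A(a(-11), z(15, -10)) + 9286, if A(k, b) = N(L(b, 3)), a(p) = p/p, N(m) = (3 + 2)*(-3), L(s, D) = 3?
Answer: 9271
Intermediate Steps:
N(m) = -15 (N(m) = 5*(-3) = -15)
a(p) = 1
z(Q, t) = -1 + Q/8 (z(Q, t) = (Q - 8)/8 = (-8 + Q)/8 = -1 + Q/8)
A(k, b) = -15
A(a(-11), z(15, -10)) + 9286 = -15 + 9286 = 9271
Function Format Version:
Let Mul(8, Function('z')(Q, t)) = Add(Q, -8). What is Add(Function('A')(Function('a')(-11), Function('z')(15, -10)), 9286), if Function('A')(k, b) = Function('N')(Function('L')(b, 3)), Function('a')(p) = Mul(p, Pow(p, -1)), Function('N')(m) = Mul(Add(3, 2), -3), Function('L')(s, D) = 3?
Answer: 9271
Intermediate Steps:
Function('N')(m) = -15 (Function('N')(m) = Mul(5, -3) = -15)
Function('a')(p) = 1
Function('z')(Q, t) = Add(-1, Mul(Rational(1, 8), Q)) (Function('z')(Q, t) = Mul(Rational(1, 8), Add(Q, -8)) = Mul(Rational(1, 8), Add(-8, Q)) = Add(-1, Mul(Rational(1, 8), Q)))
Function('A')(k, b) = -15
Add(Function('A')(Function('a')(-11), Function('z')(15, -10)), 9286) = Add(-15, 9286) = 9271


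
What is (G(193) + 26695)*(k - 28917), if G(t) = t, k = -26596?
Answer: -1492633544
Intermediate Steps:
(G(193) + 26695)*(k - 28917) = (193 + 26695)*(-26596 - 28917) = 26888*(-55513) = -1492633544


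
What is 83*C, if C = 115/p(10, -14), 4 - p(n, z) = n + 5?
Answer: -9545/11 ≈ -867.73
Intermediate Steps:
p(n, z) = -1 - n (p(n, z) = 4 - (n + 5) = 4 - (5 + n) = 4 + (-5 - n) = -1 - n)
C = -115/11 (C = 115/(-1 - 1*10) = 115/(-1 - 10) = 115/(-11) = 115*(-1/11) = -115/11 ≈ -10.455)
83*C = 83*(-115/11) = -9545/11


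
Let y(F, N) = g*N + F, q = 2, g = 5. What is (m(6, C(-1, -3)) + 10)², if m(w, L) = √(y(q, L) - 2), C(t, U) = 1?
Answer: (10 + √5)² ≈ 149.72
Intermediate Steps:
y(F, N) = F + 5*N (y(F, N) = 5*N + F = F + 5*N)
m(w, L) = √5*√L (m(w, L) = √((2 + 5*L) - 2) = √(5*L) = √5*√L)
(m(6, C(-1, -3)) + 10)² = (√5*√1 + 10)² = (√5*1 + 10)² = (√5 + 10)² = (10 + √5)²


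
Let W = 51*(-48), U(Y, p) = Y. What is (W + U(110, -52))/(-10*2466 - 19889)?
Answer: 2338/44549 ≈ 0.052482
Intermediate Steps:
W = -2448
(W + U(110, -52))/(-10*2466 - 19889) = (-2448 + 110)/(-10*2466 - 19889) = -2338/(-24660 - 19889) = -2338/(-44549) = -2338*(-1/44549) = 2338/44549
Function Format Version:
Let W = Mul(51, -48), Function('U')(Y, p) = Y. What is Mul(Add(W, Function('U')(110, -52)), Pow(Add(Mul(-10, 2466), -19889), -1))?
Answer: Rational(2338, 44549) ≈ 0.052482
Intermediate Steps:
W = -2448
Mul(Add(W, Function('U')(110, -52)), Pow(Add(Mul(-10, 2466), -19889), -1)) = Mul(Add(-2448, 110), Pow(Add(Mul(-10, 2466), -19889), -1)) = Mul(-2338, Pow(Add(-24660, -19889), -1)) = Mul(-2338, Pow(-44549, -1)) = Mul(-2338, Rational(-1, 44549)) = Rational(2338, 44549)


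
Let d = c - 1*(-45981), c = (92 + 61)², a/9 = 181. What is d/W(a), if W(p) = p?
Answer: 7710/181 ≈ 42.597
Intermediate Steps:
a = 1629 (a = 9*181 = 1629)
c = 23409 (c = 153² = 23409)
d = 69390 (d = 23409 - 1*(-45981) = 23409 + 45981 = 69390)
d/W(a) = 69390/1629 = 69390*(1/1629) = 7710/181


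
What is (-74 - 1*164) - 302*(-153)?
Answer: 45968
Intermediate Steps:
(-74 - 1*164) - 302*(-153) = (-74 - 164) + 46206 = -238 + 46206 = 45968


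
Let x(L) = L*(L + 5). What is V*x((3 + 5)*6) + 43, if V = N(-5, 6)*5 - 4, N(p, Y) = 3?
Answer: 28027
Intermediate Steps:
x(L) = L*(5 + L)
V = 11 (V = 3*5 - 4 = 15 - 4 = 11)
V*x((3 + 5)*6) + 43 = 11*(((3 + 5)*6)*(5 + (3 + 5)*6)) + 43 = 11*((8*6)*(5 + 8*6)) + 43 = 11*(48*(5 + 48)) + 43 = 11*(48*53) + 43 = 11*2544 + 43 = 27984 + 43 = 28027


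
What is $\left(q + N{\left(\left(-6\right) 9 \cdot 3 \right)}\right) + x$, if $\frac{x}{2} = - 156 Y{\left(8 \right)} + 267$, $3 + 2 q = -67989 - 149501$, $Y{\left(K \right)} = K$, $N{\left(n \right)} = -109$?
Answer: $- \frac{221635}{2} \approx -1.1082 \cdot 10^{5}$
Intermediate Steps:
$q = - \frac{217493}{2}$ ($q = - \frac{3}{2} + \frac{-67989 - 149501}{2} = - \frac{3}{2} + \frac{1}{2} \left(-217490\right) = - \frac{3}{2} - 108745 = - \frac{217493}{2} \approx -1.0875 \cdot 10^{5}$)
$x = -1962$ ($x = 2 \left(\left(-156\right) 8 + 267\right) = 2 \left(-1248 + 267\right) = 2 \left(-981\right) = -1962$)
$\left(q + N{\left(\left(-6\right) 9 \cdot 3 \right)}\right) + x = \left(- \frac{217493}{2} - 109\right) - 1962 = - \frac{217711}{2} - 1962 = - \frac{221635}{2}$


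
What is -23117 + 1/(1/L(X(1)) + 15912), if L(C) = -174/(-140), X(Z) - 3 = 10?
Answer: -32003498351/1384414 ≈ -23117.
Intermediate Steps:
X(Z) = 13 (X(Z) = 3 + 10 = 13)
L(C) = 87/70 (L(C) = -174*(-1/140) = 87/70)
-23117 + 1/(1/L(X(1)) + 15912) = -23117 + 1/(1/(87/70) + 15912) = -23117 + 1/(70/87 + 15912) = -23117 + 1/(1384414/87) = -23117 + 87/1384414 = -32003498351/1384414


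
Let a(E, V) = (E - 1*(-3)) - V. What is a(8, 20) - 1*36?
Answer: -45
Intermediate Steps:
a(E, V) = 3 + E - V (a(E, V) = (E + 3) - V = (3 + E) - V = 3 + E - V)
a(8, 20) - 1*36 = (3 + 8 - 1*20) - 1*36 = (3 + 8 - 20) - 36 = -9 - 36 = -45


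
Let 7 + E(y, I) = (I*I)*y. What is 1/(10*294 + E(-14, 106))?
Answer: -1/154371 ≈ -6.4779e-6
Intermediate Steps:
E(y, I) = -7 + y*I² (E(y, I) = -7 + (I*I)*y = -7 + I²*y = -7 + y*I²)
1/(10*294 + E(-14, 106)) = 1/(10*294 + (-7 - 14*106²)) = 1/(2940 + (-7 - 14*11236)) = 1/(2940 + (-7 - 157304)) = 1/(2940 - 157311) = 1/(-154371) = -1/154371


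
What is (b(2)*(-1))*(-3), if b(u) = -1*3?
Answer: -9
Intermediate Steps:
b(u) = -3
(b(2)*(-1))*(-3) = -3*(-1)*(-3) = 3*(-3) = -9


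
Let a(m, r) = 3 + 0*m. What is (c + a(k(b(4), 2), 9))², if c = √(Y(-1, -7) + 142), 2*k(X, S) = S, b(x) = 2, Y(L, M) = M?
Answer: 144 + 18*√15 ≈ 213.71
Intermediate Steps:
k(X, S) = S/2
a(m, r) = 3 (a(m, r) = 3 + 0 = 3)
c = 3*√15 (c = √(-7 + 142) = √135 = 3*√15 ≈ 11.619)
(c + a(k(b(4), 2), 9))² = (3*√15 + 3)² = (3 + 3*√15)²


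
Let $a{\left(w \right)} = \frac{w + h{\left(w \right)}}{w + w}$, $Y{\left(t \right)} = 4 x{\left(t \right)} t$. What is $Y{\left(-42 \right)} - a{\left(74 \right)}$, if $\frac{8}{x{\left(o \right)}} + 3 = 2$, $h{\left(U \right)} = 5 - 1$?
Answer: $\frac{99417}{74} \approx 1343.5$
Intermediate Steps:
$h{\left(U \right)} = 4$ ($h{\left(U \right)} = 5 - 1 = 4$)
$x{\left(o \right)} = -8$ ($x{\left(o \right)} = \frac{8}{-3 + 2} = \frac{8}{-1} = 8 \left(-1\right) = -8$)
$Y{\left(t \right)} = - 32 t$ ($Y{\left(t \right)} = 4 \left(-8\right) t = - 32 t$)
$a{\left(w \right)} = \frac{4 + w}{2 w}$ ($a{\left(w \right)} = \frac{w + 4}{w + w} = \frac{4 + w}{2 w}$)
$Y{\left(-42 \right)} - a{\left(74 \right)} = \left(-32\right) \left(-42\right) - \frac{4 + 74}{2 \cdot 74} = 1344 - \frac{1}{2} \cdot \frac{1}{74} \cdot 78 = 1344 - \frac{39}{74} = \frac{99417}{74}$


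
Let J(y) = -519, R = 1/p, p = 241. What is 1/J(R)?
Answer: -1/519 ≈ -0.0019268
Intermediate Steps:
R = 1/241 ≈ 0.0041494
1/J(R) = 1/(-519) = -1/519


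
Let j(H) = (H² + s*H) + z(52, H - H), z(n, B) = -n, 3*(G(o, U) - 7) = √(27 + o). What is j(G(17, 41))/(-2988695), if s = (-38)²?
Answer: -90989/26898255 - 972*√11/2988695 ≈ -0.0044614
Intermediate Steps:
G(o, U) = 7 + √(27 + o)/3
s = 1444
j(H) = -52 + H² + 1444*H (j(H) = (H² + 1444*H) - 1*52 = (H² + 1444*H) - 52 = -52 + H² + 1444*H)
j(G(17, 41))/(-2988695) = (-52 + (7 + √(27 + 17)/3)² + 1444*(7 + √(27 + 17)/3))/(-2988695) = (-52 + (7 + √44/3)² + 1444*(7 + √44/3))*(-1/2988695) = (-52 + (7 + (2*√11)/3)² + 1444*(7 + (2*√11)/3))*(-1/2988695) = (-52 + (7 + 2*√11/3)² + 1444*(7 + 2*√11/3))*(-1/2988695) = (-52 + (7 + 2*√11/3)² + (10108 + 2888*√11/3))*(-1/2988695) = (10056 + (7 + 2*√11/3)² + 2888*√11/3)*(-1/2988695) = -10056/2988695 - 2888*√11/8966085 - (7 + 2*√11/3)²/2988695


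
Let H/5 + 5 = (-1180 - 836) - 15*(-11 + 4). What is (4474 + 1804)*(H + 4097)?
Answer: -34422274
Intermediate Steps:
H = -9580 (H = -25 + 5*((-1180 - 836) - 15*(-11 + 4)) = -25 + 5*(-2016 - 15*(-7)) = -25 + 5*(-2016 + 105) = -25 + 5*(-1911) = -25 - 9555 = -9580)
(4474 + 1804)*(H + 4097) = (4474 + 1804)*(-9580 + 4097) = 6278*(-5483) = -34422274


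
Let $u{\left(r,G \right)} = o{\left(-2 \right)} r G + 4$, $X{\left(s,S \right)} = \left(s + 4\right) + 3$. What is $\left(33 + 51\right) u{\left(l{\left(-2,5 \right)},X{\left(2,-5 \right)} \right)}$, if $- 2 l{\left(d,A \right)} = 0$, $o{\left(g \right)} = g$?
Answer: $336$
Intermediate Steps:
$X{\left(s,S \right)} = 7 + s$ ($X{\left(s,S \right)} = \left(4 + s\right) + 3 = 7 + s$)
$l{\left(d,A \right)} = 0$ ($l{\left(d,A \right)} = \left(- \frac{1}{2}\right) 0 = 0$)
$u{\left(r,G \right)} = 4 - 2 G r$ ($u{\left(r,G \right)} = - 2 r G + 4 = - 2 G r + 4 = 4 - 2 G r$)
$\left(33 + 51\right) u{\left(l{\left(-2,5 \right)},X{\left(2,-5 \right)} \right)} = \left(33 + 51\right) \left(4 - 2 \left(7 + 2\right) 0\right) = 84 \left(4 - 18 \cdot 0\right) = 84 \left(4 + 0\right) = 84 \cdot 4 = 336$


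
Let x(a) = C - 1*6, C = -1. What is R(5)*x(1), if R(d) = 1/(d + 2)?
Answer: -1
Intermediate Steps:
R(d) = 1/(2 + d)
x(a) = -7 (x(a) = -1 - 1*6 = -1 - 6 = -7)
R(5)*x(1) = -7/(2 + 5) = -7/7 = (⅐)*(-7) = -1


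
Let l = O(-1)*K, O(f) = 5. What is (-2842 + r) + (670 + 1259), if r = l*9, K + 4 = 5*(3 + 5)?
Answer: 707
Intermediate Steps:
K = 36 (K = -4 + 5*(3 + 5) = -4 + 5*8 = -4 + 40 = 36)
l = 180 (l = 5*36 = 180)
r = 1620 (r = 180*9 = 1620)
(-2842 + r) + (670 + 1259) = (-2842 + 1620) + (670 + 1259) = -1222 + 1929 = 707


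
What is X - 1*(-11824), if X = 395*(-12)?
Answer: 7084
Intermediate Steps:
X = -4740
X - 1*(-11824) = -4740 - 1*(-11824) = -4740 + 11824 = 7084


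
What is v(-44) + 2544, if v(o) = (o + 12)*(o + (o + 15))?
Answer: 4880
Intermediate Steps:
v(o) = (12 + o)*(15 + 2*o) (v(o) = (12 + o)*(o + (15 + o)) = (12 + o)*(15 + 2*o))
v(-44) + 2544 = (180 + 2*(-44)**2 + 39*(-44)) + 2544 = (180 + 2*1936 - 1716) + 2544 = (180 + 3872 - 1716) + 2544 = 2336 + 2544 = 4880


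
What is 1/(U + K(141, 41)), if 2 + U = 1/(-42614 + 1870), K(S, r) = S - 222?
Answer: -40744/3381753 ≈ -0.012048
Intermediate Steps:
K(S, r) = -222 + S
U = -81489/40744 (U = -2 + 1/(-42614 + 1870) = -2 + 1/(-40744) = -2 - 1/40744 = -81489/40744 ≈ -2.0000)
1/(U + K(141, 41)) = 1/(-81489/40744 + (-222 + 141)) = 1/(-81489/40744 - 81) = 1/(-3381753/40744) = -40744/3381753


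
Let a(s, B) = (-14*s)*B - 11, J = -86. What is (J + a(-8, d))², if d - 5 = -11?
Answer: 591361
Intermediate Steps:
d = -6 (d = 5 - 11 = -6)
a(s, B) = -11 - 14*B*s (a(s, B) = -14*B*s - 11 = -11 - 14*B*s)
(J + a(-8, d))² = (-86 + (-11 - 14*(-6)*(-8)))² = (-86 + (-11 - 672))² = (-86 - 683)² = (-769)² = 591361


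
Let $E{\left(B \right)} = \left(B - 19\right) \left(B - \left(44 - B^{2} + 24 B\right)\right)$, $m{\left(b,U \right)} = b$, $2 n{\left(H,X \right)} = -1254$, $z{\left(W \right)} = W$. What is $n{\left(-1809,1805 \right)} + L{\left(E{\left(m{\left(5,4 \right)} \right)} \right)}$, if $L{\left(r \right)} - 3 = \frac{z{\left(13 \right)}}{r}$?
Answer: $- \frac{1170611}{1876} \approx -623.99$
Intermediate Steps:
$n{\left(H,X \right)} = -627$ ($n{\left(H,X \right)} = \frac{1}{2} \left(-1254\right) = -627$)
$E{\left(B \right)} = \left(-19 + B\right) \left(-44 + B^{2} - 23 B\right)$ ($E{\left(B \right)} = \left(-19 + B\right) \left(B - \left(44 - B^{2} + 24 B\right)\right) = \left(-19 + B\right) \left(-44 + B^{2} - 23 B\right)$)
$L{\left(r \right)} = 3 + \frac{13}{r}$
$n{\left(-1809,1805 \right)} + L{\left(E{\left(m{\left(5,4 \right)} \right)} \right)} = -627 + \left(3 + \frac{13}{836 + 5^{3} - 42 \cdot 5^{2} + 393 \cdot 5}\right) = -627 + \left(3 + \frac{13}{836 + 125 - 1050 + 1965}\right) = -627 + \left(3 + \frac{13}{1876}\right) = -627 + \frac{5641}{1876} = - \frac{1170611}{1876}$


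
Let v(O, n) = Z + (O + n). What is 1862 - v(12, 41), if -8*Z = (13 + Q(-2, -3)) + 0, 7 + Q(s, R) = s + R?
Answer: 14473/8 ≈ 1809.1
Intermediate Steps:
Q(s, R) = -7 + R + s (Q(s, R) = -7 + (s + R) = -7 + (R + s) = -7 + R + s)
Z = -1/8 (Z = -((13 + (-7 - 3 - 2)) + 0)/8 = -((13 - 12) + 0)/8 = -(1 + 0)/8 = -1/8*1 = -1/8 ≈ -0.12500)
v(O, n) = -1/8 + O + n (v(O, n) = -1/8 + (O + n) = -1/8 + O + n)
1862 - v(12, 41) = 1862 - (-1/8 + 12 + 41) = 1862 - 1*423/8 = 1862 - 423/8 = 14473/8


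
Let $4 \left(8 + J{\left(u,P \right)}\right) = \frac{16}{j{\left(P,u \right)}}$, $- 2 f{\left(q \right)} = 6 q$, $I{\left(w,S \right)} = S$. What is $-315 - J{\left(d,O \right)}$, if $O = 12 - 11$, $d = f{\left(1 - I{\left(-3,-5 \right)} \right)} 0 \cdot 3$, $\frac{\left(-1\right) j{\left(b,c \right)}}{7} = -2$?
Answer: $- \frac{2151}{7} \approx -307.29$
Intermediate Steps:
$f{\left(q \right)} = - 3 q$ ($f{\left(q \right)} = - \frac{6 q}{2} = - 3 q$)
$j{\left(b,c \right)} = 14$ ($j{\left(b,c \right)} = \left(-7\right) \left(-2\right) = 14$)
$d = 0$ ($d = - 3 \left(1 - -5\right) 0 \cdot 3 = - 3 \left(1 + 5\right) 0 \cdot 3 = \left(-3\right) 6 \cdot 0 \cdot 3 = \left(-18\right) 0 \cdot 3 = 0 \cdot 3 = 0$)
$O = 1$
$J{\left(u,P \right)} = - \frac{54}{7}$ ($J{\left(u,P \right)} = -8 + \frac{16 \cdot \frac{1}{14}}{4} = -8 + \frac{1}{4} \cdot \frac{8}{7} = -8 + \frac{2}{7} = - \frac{54}{7}$)
$-315 - J{\left(d,O \right)} = -315 - - \frac{54}{7} = -315 + \frac{54}{7} = - \frac{2151}{7}$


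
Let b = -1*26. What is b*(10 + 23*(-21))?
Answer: 12298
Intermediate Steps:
b = -26
b*(10 + 23*(-21)) = -26*(10 + 23*(-21)) = -26*(10 - 483) = -26*(-473) = 12298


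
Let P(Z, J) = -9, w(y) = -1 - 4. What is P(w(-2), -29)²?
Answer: 81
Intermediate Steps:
w(y) = -5
P(w(-2), -29)² = (-9)² = 81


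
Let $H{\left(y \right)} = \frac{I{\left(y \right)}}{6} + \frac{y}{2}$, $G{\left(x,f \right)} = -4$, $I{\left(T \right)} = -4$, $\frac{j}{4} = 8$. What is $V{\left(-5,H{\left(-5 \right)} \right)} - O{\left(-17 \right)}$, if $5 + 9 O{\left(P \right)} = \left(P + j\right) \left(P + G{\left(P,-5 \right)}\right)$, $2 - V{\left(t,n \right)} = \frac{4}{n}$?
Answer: $\frac{6638}{171} \approx 38.819$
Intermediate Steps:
$j = 32$ ($j = 4 \cdot 8 = 32$)
$H{\left(y \right)} = - \frac{2}{3} + \frac{y}{2}$ ($H{\left(y \right)} = - \frac{4}{6} + \frac{y}{2} = \left(-4\right) \frac{1}{6} + y \frac{1}{2} = - \frac{2}{3} + \frac{y}{2}$)
$V{\left(t,n \right)} = 2 - \frac{4}{n}$
$O{\left(P \right)} = - \frac{5}{9} + \frac{\left(-4 + P\right) \left(32 + P\right)}{9}$ ($O{\left(P \right)} = - \frac{5}{9} + \frac{\left(P + 32\right) \left(P - 4\right)}{9} = - \frac{5}{9} + \frac{\left(32 + P\right) \left(-4 + P\right)}{9} = - \frac{5}{9} + \frac{\left(-4 + P\right) \left(32 + P\right)}{9}$)
$V{\left(-5,H{\left(-5 \right)} \right)} - O{\left(-17 \right)} = \left(2 - \frac{4}{- \frac{2}{3} + \frac{1}{2} \left(-5\right)}\right) - \left(- \frac{133}{9} + \frac{\left(-17\right)^{2}}{9} + \frac{28}{9} \left(-17\right)\right) = \left(2 - \frac{4}{- \frac{2}{3} - \frac{5}{2}}\right) - \left(- \frac{133}{9} + \frac{1}{9} \cdot 289 - \frac{476}{9}\right) = \left(2 - \frac{4}{- \frac{19}{6}}\right) - \left(- \frac{133}{9} + \frac{289}{9} - \frac{476}{9}\right) = \left(2 - - \frac{24}{19}\right) - - \frac{320}{9} = \left(2 + \frac{24}{19}\right) + \frac{320}{9} = \frac{62}{19} + \frac{320}{9} = \frac{6638}{171}$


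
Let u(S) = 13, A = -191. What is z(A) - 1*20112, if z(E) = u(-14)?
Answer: -20099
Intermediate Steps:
z(E) = 13
z(A) - 1*20112 = 13 - 1*20112 = 13 - 20112 = -20099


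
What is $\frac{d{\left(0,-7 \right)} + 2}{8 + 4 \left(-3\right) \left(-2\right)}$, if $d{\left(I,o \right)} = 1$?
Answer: $\frac{3}{32} \approx 0.09375$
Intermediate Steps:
$\frac{d{\left(0,-7 \right)} + 2}{8 + 4 \left(-3\right) \left(-2\right)} = \frac{1 + 2}{8 + 4 \left(-3\right) \left(-2\right)} = \frac{1}{8 - -24} \cdot 3 = \frac{1}{8 + 24} \cdot 3 = \frac{1}{32} \cdot 3 = \frac{3}{32}$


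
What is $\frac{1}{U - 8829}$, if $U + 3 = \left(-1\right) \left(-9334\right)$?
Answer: $\frac{1}{502} \approx 0.001992$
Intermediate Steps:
$U = 9331$ ($U = -3 - -9334 = -3 + 9334 = 9331$)
$\frac{1}{U - 8829} = \frac{1}{9331 - 8829} = \frac{1}{502}$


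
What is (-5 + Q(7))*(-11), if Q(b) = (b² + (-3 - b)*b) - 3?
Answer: 319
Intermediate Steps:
Q(b) = -3 + b² + b*(-3 - b) (Q(b) = (b² + b*(-3 - b)) - 3 = -3 + b² + b*(-3 - b))
(-5 + Q(7))*(-11) = (-5 + (-3 - 3*7))*(-11) = (-5 + (-3 - 21))*(-11) = (-5 - 24)*(-11) = -29*(-11) = 319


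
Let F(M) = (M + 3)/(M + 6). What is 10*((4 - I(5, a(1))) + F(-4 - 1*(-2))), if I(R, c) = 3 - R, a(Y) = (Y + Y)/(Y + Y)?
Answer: 125/2 ≈ 62.500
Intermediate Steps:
a(Y) = 1 (a(Y) = (2*Y)/((2*Y)) = (2*Y)*(1/(2*Y)) = 1)
F(M) = (3 + M)/(6 + M)
10*((4 - I(5, a(1))) + F(-4 - 1*(-2))) = 10*((4 - (3 - 1*5)) + (3 + (-4 - 1*(-2)))/(6 + (-4 - 1*(-2)))) = 10*((4 - (3 - 5)) + (3 + (-4 + 2))/(6 + (-4 + 2))) = 10*((4 - 1*(-2)) + (3 - 2)/(6 - 2)) = 10*((4 + 2) + 1/4) = 10*(6 + (¼)*1) = 10*(6 + ¼) = 10*(25/4) = 125/2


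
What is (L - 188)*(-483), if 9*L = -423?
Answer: 113505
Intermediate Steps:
L = -47 (L = (1/9)*(-423) = -47)
(L - 188)*(-483) = (-47 - 188)*(-483) = -235*(-483) = 113505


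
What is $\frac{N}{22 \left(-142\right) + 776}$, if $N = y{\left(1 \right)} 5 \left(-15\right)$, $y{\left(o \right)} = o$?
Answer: $\frac{75}{2348} \approx 0.031942$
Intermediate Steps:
$N = -75$ ($N = 1 \cdot 5 \left(-15\right) = 5 \left(-15\right) = -75$)
$\frac{N}{22 \left(-142\right) + 776} = - \frac{75}{22 \left(-142\right) + 776} = - \frac{75}{-3124 + 776} = - \frac{75}{-2348} = \left(-75\right) \left(- \frac{1}{2348}\right) = \frac{75}{2348}$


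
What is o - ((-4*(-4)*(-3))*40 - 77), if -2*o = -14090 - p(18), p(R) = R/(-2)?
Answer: 18075/2 ≈ 9037.5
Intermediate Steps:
p(R) = -R/2 (p(R) = R*(-1/2) = -R/2)
o = 14081/2 (o = -(-14090 - (-1)*18/2)/2 = -(-14090 - 1*(-9))/2 = -(-14090 + 9)/2 = -1/2*(-14081) = 14081/2 ≈ 7040.5)
o - ((-4*(-4)*(-3))*40 - 77) = 14081/2 - ((-4*(-4)*(-3))*40 - 77) = 14081/2 - ((16*(-3))*40 - 77) = 14081/2 - (-48*40 - 77) = 14081/2 - (-1920 - 77) = 14081/2 - 1*(-1997) = 14081/2 + 1997 = 18075/2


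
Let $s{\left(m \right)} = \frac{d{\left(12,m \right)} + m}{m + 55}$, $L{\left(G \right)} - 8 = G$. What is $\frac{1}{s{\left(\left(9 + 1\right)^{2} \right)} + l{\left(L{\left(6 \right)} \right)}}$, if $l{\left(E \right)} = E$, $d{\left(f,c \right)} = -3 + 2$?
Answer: $\frac{155}{2269} \approx 0.068312$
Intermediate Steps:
$L{\left(G \right)} = 8 + G$
$d{\left(f,c \right)} = -1$
$s{\left(m \right)} = \frac{-1 + m}{55 + m}$ ($s{\left(m \right)} = \frac{-1 + m}{m + 55} = \frac{-1 + m}{55 + m}$)
$\frac{1}{s{\left(\left(9 + 1\right)^{2} \right)} + l{\left(L{\left(6 \right)} \right)}} = \frac{1}{\frac{-1 + \left(9 + 1\right)^{2}}{55 + \left(9 + 1\right)^{2}} + \left(8 + 6\right)} = \frac{1}{\frac{-1 + 10^{2}}{55 + 10^{2}} + 14} = \frac{1}{\frac{-1 + 100}{55 + 100} + 14} = \frac{1}{\frac{1}{155} \cdot 99 + 14} = \frac{1}{\frac{99}{155} + 14} = \frac{1}{\frac{2269}{155}} = \frac{155}{2269}$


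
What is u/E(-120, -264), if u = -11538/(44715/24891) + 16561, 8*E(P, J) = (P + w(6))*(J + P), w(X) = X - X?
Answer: 151110919/85852800 ≈ 1.7601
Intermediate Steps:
w(X) = 0
E(P, J) = P*(J + P)/8 (E(P, J) = ((P + 0)*(J + P))/8 = (P*(J + P))/8 = P*(J + P)/8)
u = 151110919/14905 (u = -11538/(44715*(1/24891)) + 16561 = -11538/14905/8297 + 16561 = -11538*8297/14905 + 16561 = -95730786/14905 + 16561 = 151110919/14905 ≈ 10138.)
u/E(-120, -264) = 151110919/(14905*(((1/8)*(-120)*(-264 - 120)))) = 151110919/(14905*(((1/8)*(-120)*(-384)))) = (151110919/14905)/5760 = (151110919/14905)*(1/5760) = 151110919/85852800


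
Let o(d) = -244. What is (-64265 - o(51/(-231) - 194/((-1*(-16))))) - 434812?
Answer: -498833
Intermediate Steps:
(-64265 - o(51/(-231) - 194/((-1*(-16))))) - 434812 = (-64265 - 1*(-244)) - 434812 = (-64265 + 244) - 434812 = -64021 - 434812 = -498833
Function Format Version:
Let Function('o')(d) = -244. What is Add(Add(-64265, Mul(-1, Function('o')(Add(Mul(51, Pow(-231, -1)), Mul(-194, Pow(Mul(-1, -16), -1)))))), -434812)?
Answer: -498833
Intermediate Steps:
Add(Add(-64265, Mul(-1, Function('o')(Add(Mul(51, Pow(-231, -1)), Mul(-194, Pow(Mul(-1, -16), -1)))))), -434812) = Add(Add(-64265, Mul(-1, -244)), -434812) = Add(Add(-64265, 244), -434812) = Add(-64021, -434812) = -498833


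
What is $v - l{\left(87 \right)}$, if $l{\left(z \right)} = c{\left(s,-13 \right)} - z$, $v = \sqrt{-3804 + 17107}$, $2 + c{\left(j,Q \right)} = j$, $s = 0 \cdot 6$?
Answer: $89 + \sqrt{13303} \approx 204.34$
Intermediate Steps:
$s = 0$
$c{\left(j,Q \right)} = -2 + j$
$v = \sqrt{13303} \approx 115.34$
$l{\left(z \right)} = -2 - z$ ($l{\left(z \right)} = \left(-2 + 0\right) - z = -2 - z$)
$v - l{\left(87 \right)} = \sqrt{13303} - \left(-2 - 87\right) = \sqrt{13303} - -89 = \sqrt{13303} + 89 = 89 + \sqrt{13303}$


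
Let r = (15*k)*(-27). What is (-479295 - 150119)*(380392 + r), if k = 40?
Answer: -229227543488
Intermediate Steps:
r = -16200 (r = (15*40)*(-27) = 600*(-27) = -16200)
(-479295 - 150119)*(380392 + r) = (-479295 - 150119)*(380392 - 16200) = -629414*364192 = -229227543488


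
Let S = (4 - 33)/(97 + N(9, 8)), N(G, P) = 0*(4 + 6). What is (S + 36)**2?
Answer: 11992369/9409 ≈ 1274.6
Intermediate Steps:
N(G, P) = 0 (N(G, P) = 0*10 = 0)
S = -29/97 (S = (4 - 33)/(97 + 0) = -29/97 ≈ -0.29897)
(S + 36)**2 = (-29/97 + 36)**2 = (3463/97)**2 = 11992369/9409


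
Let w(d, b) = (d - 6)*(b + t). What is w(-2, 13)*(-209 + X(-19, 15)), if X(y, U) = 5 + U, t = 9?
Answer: 33264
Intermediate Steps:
w(d, b) = (-6 + d)*(9 + b) (w(d, b) = (d - 6)*(b + 9) = (-6 + d)*(9 + b))
w(-2, 13)*(-209 + X(-19, 15)) = (-54 - 6*13 + 9*(-2) + 13*(-2))*(-209 + (5 + 15)) = (-54 - 78 - 18 - 26)*(-209 + 20) = -176*(-189) = 33264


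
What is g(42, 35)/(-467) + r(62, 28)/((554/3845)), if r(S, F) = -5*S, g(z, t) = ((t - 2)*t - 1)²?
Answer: -647205657/129359 ≈ -5003.2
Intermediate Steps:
g(z, t) = (-1 + t*(-2 + t))² (g(z, t) = ((-2 + t)*t - 1)² = (t*(-2 + t) - 1)² = (-1 + t*(-2 + t))²)
g(42, 35)/(-467) + r(62, 28)/((554/3845)) = (1 - 1*35² + 2*35)²/(-467) + (-5*62)/((554/3845)) = (1 - 1*1225 + 70)²*(-1/467) - 310/(554*(1/3845)) = (1 - 1225 + 70)²*(-1/467) - 310/554/3845 = (-1154)²*(-1/467) - 310*3845/554 = 1331716*(-1/467) - 595975/277 = -1331716/467 - 595975/277 = -647205657/129359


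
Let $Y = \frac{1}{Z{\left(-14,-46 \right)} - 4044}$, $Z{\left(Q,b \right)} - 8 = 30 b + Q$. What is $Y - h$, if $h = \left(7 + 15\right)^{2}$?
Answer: $- \frac{2628121}{5430} \approx -484.0$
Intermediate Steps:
$Z{\left(Q,b \right)} = 8 + Q + 30 b$ ($Z{\left(Q,b \right)} = 8 + \left(30 b + Q\right) = 8 + \left(Q + 30 b\right) = 8 + Q + 30 b$)
$h = 484$ ($h = 22^{2} = 484$)
$Y = - \frac{1}{5430}$ ($Y = \frac{1}{\left(8 - 14 + 30 \left(-46\right)\right) - 4044} = \frac{1}{\left(8 - 14 - 1380\right) - 4044} = \frac{1}{-1386 - 4044} = \frac{1}{-5430} = - \frac{1}{5430} \approx -0.00018416$)
$Y - h = - \frac{1}{5430} - 484 = - \frac{2628121}{5430}$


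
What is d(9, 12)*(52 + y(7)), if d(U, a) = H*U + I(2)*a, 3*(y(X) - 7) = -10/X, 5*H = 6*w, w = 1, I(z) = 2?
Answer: 71282/35 ≈ 2036.6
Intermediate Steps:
H = 6/5 (H = (6*1)/5 = (1/5)*6 = 6/5 ≈ 1.2000)
y(X) = 7 - 10/(3*X) (y(X) = 7 + (-10/X)/3 = 7 - 10/(3*X))
d(U, a) = 2*a + 6*U/5 (d(U, a) = 6*U/5 + 2*a = 2*a + 6*U/5)
d(9, 12)*(52 + y(7)) = (2*12 + (6/5)*9)*(52 + (7 - 10/3/7)) = (24 + 54/5)*(52 + (7 - 10/3*1/7)) = 174*(52 + (7 - 10/21))/5 = 174*(52 + 137/21)/5 = (174/5)*(1229/21) = 71282/35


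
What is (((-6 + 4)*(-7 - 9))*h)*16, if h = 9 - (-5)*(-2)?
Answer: -512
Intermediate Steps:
h = -1 (h = 9 - 1*10 = 9 - 10 = -1)
(((-6 + 4)*(-7 - 9))*h)*16 = (((-6 + 4)*(-7 - 9))*(-1))*16 = (-2*(-16)*(-1))*16 = (32*(-1))*16 = -32*16 = -512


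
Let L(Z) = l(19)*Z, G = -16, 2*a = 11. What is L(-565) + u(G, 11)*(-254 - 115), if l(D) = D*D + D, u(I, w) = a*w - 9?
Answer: -467407/2 ≈ -2.3370e+5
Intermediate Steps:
a = 11/2 (a = (½)*11 = 11/2 ≈ 5.5000)
u(I, w) = -9 + 11*w/2 (u(I, w) = 11*w/2 - 9 = -9 + 11*w/2)
l(D) = D + D² (l(D) = D² + D = D + D²)
L(Z) = 380*Z (L(Z) = (19*(1 + 19))*Z = (19*20)*Z = 380*Z)
L(-565) + u(G, 11)*(-254 - 115) = 380*(-565) + (-9 + (11/2)*11)*(-254 - 115) = -214700 + (-9 + 121/2)*(-369) = -214700 + (103/2)*(-369) = -214700 - 38007/2 = -467407/2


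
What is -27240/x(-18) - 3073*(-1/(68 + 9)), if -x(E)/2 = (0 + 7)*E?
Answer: -15751/231 ≈ -68.186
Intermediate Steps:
x(E) = -14*E (x(E) = -2*(0 + 7)*E = -14*E)
-27240/x(-18) - 3073*(-1/(68 + 9)) = -27240/((-14*(-18))) - 3073*(-1/(68 + 9)) = -27240/252 - 3073/(77*(-1)) = -27240*1/252 - 3073/(-77) = -2270/21 - 3073*(-1/77) = -2270/21 + 439/11 = -15751/231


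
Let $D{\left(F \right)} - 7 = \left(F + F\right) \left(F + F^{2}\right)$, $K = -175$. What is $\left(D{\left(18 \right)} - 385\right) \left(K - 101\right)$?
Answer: $-3293784$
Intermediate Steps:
$D{\left(F \right)} = 7 + 2 F \left(F + F^{2}\right)$ ($D{\left(F \right)} = 7 + \left(F + F\right) \left(F + F^{2}\right) = 7 + 2 F \left(F + F^{2}\right)$)
$\left(D{\left(18 \right)} - 385\right) \left(K - 101\right) = \left(\left(7 + 2 \cdot 18^{2} + 2 \cdot 18^{3}\right) - 385\right) \left(-175 - 101\right) = \left(\left(7 + 2 \cdot 324 + 2 \cdot 5832\right) - 385\right) \left(-276\right) = \left(\left(7 + 648 + 11664\right) - 385\right) \left(-276\right) = \left(12319 - 385\right) \left(-276\right) = 11934 \left(-276\right) = -3293784$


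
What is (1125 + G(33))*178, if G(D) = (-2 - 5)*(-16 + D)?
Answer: 179068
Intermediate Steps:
G(D) = 112 - 7*D (G(D) = -7*(-16 + D) = 112 - 7*D)
(1125 + G(33))*178 = (1125 + (112 - 7*33))*178 = (1125 + (112 - 231))*178 = (1125 - 119)*178 = 1006*178 = 179068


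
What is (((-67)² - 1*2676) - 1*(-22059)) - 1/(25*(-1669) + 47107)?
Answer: 128479103/5382 ≈ 23872.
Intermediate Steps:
(((-67)² - 1*2676) - 1*(-22059)) - 1/(25*(-1669) + 47107) = ((4489 - 2676) + 22059) - 1/(-41725 + 47107) = (1813 + 22059) - 1/5382 = 23872 - 1*1/5382 = 23872 - 1/5382 = 128479103/5382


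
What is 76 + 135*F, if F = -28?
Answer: -3704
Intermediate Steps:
76 + 135*F = 76 + 135*(-28) = 76 - 3780 = -3704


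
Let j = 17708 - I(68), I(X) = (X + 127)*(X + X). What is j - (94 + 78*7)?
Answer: -9452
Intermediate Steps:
I(X) = 2*X*(127 + X) (I(X) = (127 + X)*(2*X) = 2*X*(127 + X))
j = -8812 (j = 17708 - 2*68*(127 + 68) = 17708 - 2*68*195 = 17708 - 1*26520 = 17708 - 26520 = -8812)
j - (94 + 78*7) = -8812 - (94 + 78*7) = -8812 - (94 + 546) = -8812 - 1*640 = -8812 - 640 = -9452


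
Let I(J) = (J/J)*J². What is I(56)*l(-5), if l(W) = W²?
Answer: 78400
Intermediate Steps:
I(J) = J² (I(J) = 1*J² = J²)
I(56)*l(-5) = 56²*(-5)² = 3136*25 = 78400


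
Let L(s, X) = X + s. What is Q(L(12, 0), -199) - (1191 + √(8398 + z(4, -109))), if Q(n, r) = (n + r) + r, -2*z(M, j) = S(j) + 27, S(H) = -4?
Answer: -1577 - √33546/2 ≈ -1668.6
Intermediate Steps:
z(M, j) = -23/2 (z(M, j) = -(-4 + 27)/2 = -½*23 = -23/2)
Q(n, r) = n + 2*r
Q(L(12, 0), -199) - (1191 + √(8398 + z(4, -109))) = ((0 + 12) + 2*(-199)) - (1191 + √(8398 - 23/2)) = (12 - 398) - (1191 + √(16773/2)) = -386 - (1191 + √33546/2) = -386 + (-1191 - √33546/2) = -1577 - √33546/2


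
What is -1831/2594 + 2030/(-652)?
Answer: -807454/211411 ≈ -3.8194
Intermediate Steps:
-1831/2594 + 2030/(-652) = -1831*1/2594 + 2030*(-1/652) = -1831/2594 - 1015/326 = -807454/211411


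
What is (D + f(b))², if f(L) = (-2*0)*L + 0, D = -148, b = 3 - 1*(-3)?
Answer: 21904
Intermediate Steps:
b = 6 (b = 3 + 3 = 6)
f(L) = 0 (f(L) = 0*L + 0 = 0 + 0 = 0)
(D + f(b))² = (-148 + 0)² = (-148)² = 21904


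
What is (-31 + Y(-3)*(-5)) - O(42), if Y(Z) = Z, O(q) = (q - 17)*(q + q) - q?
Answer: -2074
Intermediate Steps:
O(q) = -q + 2*q*(-17 + q) (O(q) = (-17 + q)*(2*q) - q = 2*q*(-17 + q) - q = -q + 2*q*(-17 + q))
(-31 + Y(-3)*(-5)) - O(42) = (-31 - 3*(-5)) - 42*(-35 + 2*42) = (-31 + 15) - 42*(-35 + 84) = -16 - 42*49 = -16 - 1*2058 = -16 - 2058 = -2074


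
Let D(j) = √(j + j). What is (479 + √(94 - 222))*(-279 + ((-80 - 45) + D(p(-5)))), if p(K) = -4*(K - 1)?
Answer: -4*(101 - √3)*(479 + 8*I*√2) ≈ -1.902e+5 - 4492.4*I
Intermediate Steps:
p(K) = 4 - 4*K (p(K) = -4*(-1 + K) = 4 - 4*K)
D(j) = √2*√j (D(j) = √(2*j) = √2*√j)
(479 + √(94 - 222))*(-279 + ((-80 - 45) + D(p(-5)))) = (479 + √(94 - 222))*(-279 + ((-80 - 45) + √2*√(4 - 4*(-5)))) = (479 + √(-128))*(-279 + (-125 + √2*√(4 + 20))) = (479 + 8*I*√2)*(-279 + (-125 + √2*√24)) = (479 + 8*I*√2)*(-279 + (-125 + √2*(2*√6))) = (479 + 8*I*√2)*(-279 + (-125 + 4*√3)) = (479 + 8*I*√2)*(-404 + 4*√3) = (-404 + 4*√3)*(479 + 8*I*√2)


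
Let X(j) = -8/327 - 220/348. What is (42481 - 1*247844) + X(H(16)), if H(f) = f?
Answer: -1947463556/9483 ≈ -2.0536e+5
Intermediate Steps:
X(j) = -6227/9483 (X(j) = -8*1/327 - 220*1/348 = -8/327 - 55/87 = -6227/9483)
(42481 - 1*247844) + X(H(16)) = (42481 - 1*247844) - 6227/9483 = (42481 - 247844) - 6227/9483 = -205363 - 6227/9483 = -1947463556/9483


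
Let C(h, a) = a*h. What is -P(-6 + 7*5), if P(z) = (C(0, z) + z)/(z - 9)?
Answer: -29/20 ≈ -1.4500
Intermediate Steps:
P(z) = z/(-9 + z) (P(z) = (z*0 + z)/(z - 9) = (0 + z)/(-9 + z) = z/(-9 + z))
-P(-6 + 7*5) = -(-6 + 7*5)/(-9 + (-6 + 7*5)) = -(-6 + 35)/(-9 + (-6 + 35)) = -29/(-9 + 29) = -29/20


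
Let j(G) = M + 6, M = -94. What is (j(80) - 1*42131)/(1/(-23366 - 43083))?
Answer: 2805410331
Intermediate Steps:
j(G) = -88 (j(G) = -94 + 6 = -88)
(j(80) - 1*42131)/(1/(-23366 - 43083)) = (-88 - 1*42131)/(1/(-23366 - 43083)) = (-88 - 42131)/(1/(-66449)) = -42219/(-1/66449) = -42219*(-66449) = 2805410331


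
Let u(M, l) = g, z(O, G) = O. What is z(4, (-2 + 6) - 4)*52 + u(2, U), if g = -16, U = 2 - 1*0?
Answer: 192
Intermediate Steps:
U = 2 (U = 2 + 0 = 2)
u(M, l) = -16
z(4, (-2 + 6) - 4)*52 + u(2, U) = 4*52 - 16 = 208 - 16 = 192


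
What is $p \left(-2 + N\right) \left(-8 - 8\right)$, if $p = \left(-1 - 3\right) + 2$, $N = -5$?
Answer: $-224$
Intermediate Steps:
$p = -2$ ($p = -4 + 2 = -2$)
$p \left(-2 + N\right) \left(-8 - 8\right) = - 2 \left(-2 - 5\right) \left(-8 - 8\right) = \left(-2\right) \left(-7\right) \left(-16\right) = 14 \left(-16\right) = -224$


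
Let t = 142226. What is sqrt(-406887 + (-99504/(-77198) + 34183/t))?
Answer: I*sqrt(101343736042918893255886)/499071034 ≈ 637.88*I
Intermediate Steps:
sqrt(-406887 + (-99504/(-77198) + 34183/t)) = sqrt(-406887 + (-99504/(-77198) + 34183/142226)) = sqrt(-406887 + (-99504*(-1/77198) + 34183*(1/142226))) = sqrt(-406887 + (49752/38599 + 34183/142226)) = sqrt(-406887 + 8395457569/5489781374) = sqrt(-2233712278465169/5489781374) = I*sqrt(101343736042918893255886)/499071034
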